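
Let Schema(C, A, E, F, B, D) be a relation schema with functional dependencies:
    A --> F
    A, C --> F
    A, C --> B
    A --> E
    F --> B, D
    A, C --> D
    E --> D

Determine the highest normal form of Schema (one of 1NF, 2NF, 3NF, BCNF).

1NF

Candidate key: {A, C}. Prime attributes: {A, C}.
For A --> F we have {A}⁺ = {A, B, D, E, F}; {A} is not a superkey, so BCNF fails.
Because {F} is non-prime and the left side of A --> F is not a superkey, the relation is not in 3NF.
{A} is a proper subset of the key {A, C}, and {A}⁺ contains the non-prime attributes {B, D, E, F} — a partial dependency, so 2NF is violated.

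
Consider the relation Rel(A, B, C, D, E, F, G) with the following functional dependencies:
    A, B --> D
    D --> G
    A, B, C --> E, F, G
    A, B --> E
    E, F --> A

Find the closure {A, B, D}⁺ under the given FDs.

{A, B, D, E, G}

Start with {A, B, D}.
D --> G applies; add {G} → now {A, B, D, G}.
A, B --> E applies; add {E} → now {A, B, D, E, G}.
No further FD applies.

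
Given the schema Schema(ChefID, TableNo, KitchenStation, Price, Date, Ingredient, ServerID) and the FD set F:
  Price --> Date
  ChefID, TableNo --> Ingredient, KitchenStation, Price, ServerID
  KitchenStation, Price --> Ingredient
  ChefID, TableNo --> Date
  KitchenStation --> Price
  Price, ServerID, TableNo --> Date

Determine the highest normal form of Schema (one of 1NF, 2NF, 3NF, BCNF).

2NF

Candidate key: {ChefID, TableNo}. Prime attributes: {ChefID, TableNo}.
Price --> Date breaks BCNF: {Price}⁺ = {Date, Price}, so {Price} is not a superkey.
Price --> Date determines the non-prime attribute {Date} from a non-superkey — 3NF is violated.
No proper subset of a key has a non-prime attribute in its closure, so there is no partial dependency; 2NF holds.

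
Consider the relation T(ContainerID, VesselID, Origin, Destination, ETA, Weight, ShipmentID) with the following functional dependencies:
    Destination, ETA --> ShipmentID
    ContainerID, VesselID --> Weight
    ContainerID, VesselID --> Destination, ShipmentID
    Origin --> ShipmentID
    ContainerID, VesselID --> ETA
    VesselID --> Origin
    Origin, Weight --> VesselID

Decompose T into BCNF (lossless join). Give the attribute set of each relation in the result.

{ContainerID, Destination, ETA, VesselID, Weight}; {Destination, ETA, ShipmentID}; {Origin, VesselID}

Candidate keys of the original relation: {ContainerID, Origin, Weight}, {ContainerID, VesselID}.
In {ContainerID, Destination, ETA, Origin, ShipmentID, VesselID, Weight}, {Destination, ETA} is not a superkey ({Destination, ETA}⁺ restricted to this set is {Destination, ETA, ShipmentID}), so split on Destination, ETA --> ShipmentID into {Destination, ETA, ShipmentID} and {ContainerID, Destination, ETA, Origin, VesselID, Weight}.
{Destination, ETA, ShipmentID} is in BCNF.
In {ContainerID, Destination, ETA, Origin, VesselID, Weight}, {VesselID} is not a superkey ({VesselID}⁺ restricted to this set is {Origin, VesselID}), so split on VesselID --> Origin into {Origin, VesselID} and {ContainerID, Destination, ETA, VesselID, Weight}.
{Origin, VesselID} is in BCNF.
{ContainerID, Destination, ETA, VesselID, Weight} is in BCNF.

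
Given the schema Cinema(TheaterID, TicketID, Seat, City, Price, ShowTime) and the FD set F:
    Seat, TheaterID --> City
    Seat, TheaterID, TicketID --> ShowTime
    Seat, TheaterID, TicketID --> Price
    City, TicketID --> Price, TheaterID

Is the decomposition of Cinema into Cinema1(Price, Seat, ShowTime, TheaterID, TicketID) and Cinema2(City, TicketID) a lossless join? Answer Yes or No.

Common attributes: {TicketID}; their closure is {TicketID}.
Cinema1 ⊄ {TicketID} and Cinema2 ⊄ {TicketID}, so the split is lossy.

No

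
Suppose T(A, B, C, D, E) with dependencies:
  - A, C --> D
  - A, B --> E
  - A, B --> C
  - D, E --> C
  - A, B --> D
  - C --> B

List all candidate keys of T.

{A, B}, {A, C}, {A, D, E}

Attributes never on any right-hand side: {A} — every candidate key must contain it.
{A, B}⁺ = {A, B, C, D, E}, which is every attribute, so {A, B} is a candidate key.
{A, C}⁺ = {A, B, C, D, E}, which is every attribute, so {A, C} is a candidate key.
{A, D, E}⁺ = {A, B, C, D, E}, which is every attribute, so {A, D, E} is a candidate key.
Any other superkey properly contains one of these, so there are no further candidate keys.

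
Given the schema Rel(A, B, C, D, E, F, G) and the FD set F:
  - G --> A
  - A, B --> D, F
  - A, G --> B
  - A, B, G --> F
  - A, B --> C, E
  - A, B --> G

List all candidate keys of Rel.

{A, B}, {G}

{G}⁺ = {A, B, C, D, E, F, G}, which is every attribute, so {G} is a candidate key.
{A, B}⁺ = {A, B, C, D, E, F, G}, which is every attribute, so {A, B} is a candidate key.
No proper subset of any of these is a key, and no other minimal superkey exists.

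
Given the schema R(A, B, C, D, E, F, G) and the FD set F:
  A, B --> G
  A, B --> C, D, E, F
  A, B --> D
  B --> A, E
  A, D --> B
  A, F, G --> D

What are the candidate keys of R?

Closure of {B} is {A, B, C, D, E, F, G}, the whole schema; {B} is a candidate key.
Closure of {A, D} is {A, B, C, D, E, F, G}, the whole schema; {A, D} is a candidate key.
Closure of {A, F, G} is {A, B, C, D, E, F, G}, the whole schema; {A, F, G} is a candidate key.
No proper subset of any of these is a key, and no other minimal superkey exists.

{A, D}, {A, F, G}, {B}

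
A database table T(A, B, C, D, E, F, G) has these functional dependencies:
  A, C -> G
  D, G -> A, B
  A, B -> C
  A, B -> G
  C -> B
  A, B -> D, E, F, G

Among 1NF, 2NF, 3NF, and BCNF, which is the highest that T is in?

3NF

Candidate keys: {A, B}, {A, C}, {D, G}. Prime attributes: {A, B, C, D, G}.
C -> B: {C}⁺ = {B, C}, which is not all of the attributes, so the left side is not a superkey — BCNF is violated.
Since {B} ⊆ prime attributes and every other non-superkey FD also has a prime right side, the schema is in 3NF.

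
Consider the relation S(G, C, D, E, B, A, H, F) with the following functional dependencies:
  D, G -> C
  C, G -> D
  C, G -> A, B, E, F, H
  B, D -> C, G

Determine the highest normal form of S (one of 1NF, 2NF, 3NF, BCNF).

BCNF

Candidate keys: {B, D}, {C, G}, {D, G}. Prime attributes: {B, C, D, G}.
The left-hand side of every FD is a superkey, so BCNF is satisfied.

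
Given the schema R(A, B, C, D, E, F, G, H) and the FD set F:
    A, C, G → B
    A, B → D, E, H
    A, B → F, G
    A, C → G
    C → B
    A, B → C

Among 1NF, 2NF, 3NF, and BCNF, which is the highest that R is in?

3NF

Candidate keys: {A, B}, {A, C}. Prime attributes: {A, B, C}.
For C → B we have {C}⁺ = {B, C}; {C} is not a superkey, so BCNF fails.
Since {B} ⊆ prime attributes and every other non-superkey FD also has a prime right side, the schema is in 3NF.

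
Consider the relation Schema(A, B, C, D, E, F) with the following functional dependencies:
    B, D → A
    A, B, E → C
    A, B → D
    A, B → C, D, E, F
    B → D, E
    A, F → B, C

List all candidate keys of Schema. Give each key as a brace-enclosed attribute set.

{B}⁺ = {A, B, C, D, E, F}, which is every attribute, so {B} is a candidate key.
{A, F}⁺ = {A, B, C, D, E, F}, which is every attribute, so {A, F} is a candidate key.
No proper subset of any of these is a key, and no other minimal superkey exists.

{A, F}, {B}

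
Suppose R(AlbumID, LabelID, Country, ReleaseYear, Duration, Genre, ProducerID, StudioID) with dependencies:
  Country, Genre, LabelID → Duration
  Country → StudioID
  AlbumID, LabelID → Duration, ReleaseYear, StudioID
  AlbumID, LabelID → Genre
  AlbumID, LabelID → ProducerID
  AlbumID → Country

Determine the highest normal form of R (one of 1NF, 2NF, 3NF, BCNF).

Candidate key: {AlbumID, LabelID}. Prime attributes: {AlbumID, LabelID}.
For Country, Genre, LabelID → Duration we have {Country, Genre, LabelID}⁺ = {Country, Duration, Genre, LabelID, StudioID}; {Country, Genre, LabelID} is not a superkey, so BCNF fails.
Country, Genre, LabelID → Duration determines the non-prime attribute {Duration} from a non-superkey — 3NF is violated.
Since {AlbumID} ⊂ {AlbumID, LabelID} and {AlbumID}⁺ ⊇ {Country, StudioID} with {Country, StudioID} non-prime, there is a partial dependency; 2NF fails.

1NF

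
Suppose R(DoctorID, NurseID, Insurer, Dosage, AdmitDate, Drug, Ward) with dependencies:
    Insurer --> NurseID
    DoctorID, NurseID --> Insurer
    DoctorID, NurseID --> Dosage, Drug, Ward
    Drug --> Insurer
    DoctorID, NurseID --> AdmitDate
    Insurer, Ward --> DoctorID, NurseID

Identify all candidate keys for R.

{DoctorID, Drug}, {DoctorID, Insurer}, {DoctorID, NurseID}, {Drug, Ward}, {Insurer, Ward}

{DoctorID, Drug} is a candidate key since {DoctorID, Drug}⁺ = {AdmitDate, DoctorID, Dosage, Drug, Insurer, NurseID, Ward} covers every attribute.
{DoctorID, Insurer} is a candidate key since {DoctorID, Insurer}⁺ = {AdmitDate, DoctorID, Dosage, Drug, Insurer, NurseID, Ward} covers every attribute.
{DoctorID, NurseID} is a candidate key since {DoctorID, NurseID}⁺ = {AdmitDate, DoctorID, Dosage, Drug, Insurer, NurseID, Ward} covers every attribute.
{Drug, Ward} is a candidate key since {Drug, Ward}⁺ = {AdmitDate, DoctorID, Dosage, Drug, Insurer, NurseID, Ward} covers every attribute.
{Insurer, Ward} is a candidate key since {Insurer, Ward}⁺ = {AdmitDate, DoctorID, Dosage, Drug, Insurer, NurseID, Ward} covers every attribute.
No proper subset of any of these is a key, and no other minimal superkey exists.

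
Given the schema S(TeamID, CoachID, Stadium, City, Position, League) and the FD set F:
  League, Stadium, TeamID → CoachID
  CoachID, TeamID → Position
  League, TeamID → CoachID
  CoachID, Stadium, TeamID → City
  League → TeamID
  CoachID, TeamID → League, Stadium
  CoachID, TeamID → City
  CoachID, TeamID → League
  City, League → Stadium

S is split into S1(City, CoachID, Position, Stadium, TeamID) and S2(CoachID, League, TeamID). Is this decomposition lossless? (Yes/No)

The shared attributes are {CoachID, TeamID} and {CoachID, TeamID}⁺ = {City, CoachID, League, Position, Stadium, TeamID}.
S1 is contained in that closure, so S1 ∩ S2 → S1 holds and the join is lossless.

Yes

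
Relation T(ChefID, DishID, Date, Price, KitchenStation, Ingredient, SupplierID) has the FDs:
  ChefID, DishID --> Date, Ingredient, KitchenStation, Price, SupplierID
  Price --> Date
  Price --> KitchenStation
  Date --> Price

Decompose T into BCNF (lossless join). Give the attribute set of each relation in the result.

Candidate key of the original relation: {ChefID, DishID}.
Within {ChefID, Date, DishID, Ingredient, KitchenStation, Price, SupplierID}: {Price}⁺ ∩ {ChefID, Date, DishID, Ingredient, KitchenStation, Price, SupplierID} = {Date, KitchenStation, Price}, not the whole set, so Price --> Date, KitchenStation violates BCNF; decompose into {Date, KitchenStation, Price} and {ChefID, DishID, Ingredient, Price, SupplierID}.
{Date, KitchenStation, Price} is in BCNF.
{ChefID, DishID, Ingredient, Price, SupplierID} is in BCNF.

{ChefID, DishID, Ingredient, Price, SupplierID}; {Date, KitchenStation, Price}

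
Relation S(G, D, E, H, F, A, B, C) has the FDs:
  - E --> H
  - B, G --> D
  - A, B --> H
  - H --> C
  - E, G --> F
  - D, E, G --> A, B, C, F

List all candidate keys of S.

{B, E, G}, {D, E, G}

Attributes never on any right-hand side: {E, G} — every candidate key must contain all of them.
Closure of {B, E, G} is {A, B, C, D, E, F, G, H}, the whole schema; {B, E, G} is a candidate key.
Closure of {D, E, G} is {A, B, C, D, E, F, G, H}, the whole schema; {D, E, G} is a candidate key.
No proper subset of any of these is a key, and no other minimal superkey exists.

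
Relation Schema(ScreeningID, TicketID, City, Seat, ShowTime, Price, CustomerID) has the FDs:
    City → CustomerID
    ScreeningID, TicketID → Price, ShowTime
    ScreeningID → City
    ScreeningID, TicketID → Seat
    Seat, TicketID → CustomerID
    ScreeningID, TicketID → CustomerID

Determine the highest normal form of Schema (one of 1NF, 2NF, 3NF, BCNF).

Candidate key: {ScreeningID, TicketID}. Prime attributes: {ScreeningID, TicketID}.
For City → CustomerID we have {City}⁺ = {City, CustomerID}; {City} is not a superkey, so BCNF fails.
City → CustomerID determines the non-prime attribute {CustomerID} from a non-superkey — 3NF is violated.
The proper key subset {ScreeningID} of {ScreeningID, TicketID} determines non-prime {City, CustomerID}, so the relation is not even in 2NF.

1NF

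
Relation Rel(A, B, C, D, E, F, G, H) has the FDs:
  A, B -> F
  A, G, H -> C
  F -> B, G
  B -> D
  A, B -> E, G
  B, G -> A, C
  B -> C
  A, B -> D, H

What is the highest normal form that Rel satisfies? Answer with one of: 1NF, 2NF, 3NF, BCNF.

Candidate keys: {A, B}, {B, G}, {F}. Prime attributes: {A, B, F, G}.
A, G, H -> C: {A, G, H}⁺ = {A, C, G, H}, which is not all of the attributes, so the left side is not a superkey — BCNF is violated.
A, G, H -> C has non-prime {C} on the right and a non-superkey on the left, so 3NF fails.
The proper key subset {B} of {A, B} determines non-prime {C, D}, so the relation is not even in 2NF.

1NF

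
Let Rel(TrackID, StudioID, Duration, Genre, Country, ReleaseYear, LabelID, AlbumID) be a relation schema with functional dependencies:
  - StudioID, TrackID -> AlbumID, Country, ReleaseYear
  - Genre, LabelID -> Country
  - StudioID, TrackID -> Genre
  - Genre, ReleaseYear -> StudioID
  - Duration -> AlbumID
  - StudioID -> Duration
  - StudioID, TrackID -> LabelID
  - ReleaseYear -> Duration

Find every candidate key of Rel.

{TrackID} never appears on the right of any FD, so every key must include it.
Closure of {StudioID, TrackID} is {AlbumID, Country, Duration, Genre, LabelID, ReleaseYear, StudioID, TrackID}, the whole schema; {StudioID, TrackID} is a candidate key.
Closure of {Genre, ReleaseYear, TrackID} is {AlbumID, Country, Duration, Genre, LabelID, ReleaseYear, StudioID, TrackID}, the whole schema; {Genre, ReleaseYear, TrackID} is a candidate key.
These are minimal and exhaustive — every other superkey contains one of them.

{Genre, ReleaseYear, TrackID}, {StudioID, TrackID}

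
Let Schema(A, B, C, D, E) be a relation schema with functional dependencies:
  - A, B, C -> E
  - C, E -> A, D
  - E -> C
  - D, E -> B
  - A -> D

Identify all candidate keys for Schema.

{A, B, C}, {E}

{E} is a candidate key since {E}⁺ = {A, B, C, D, E} covers every attribute.
{A, B, C} is a candidate key since {A, B, C}⁺ = {A, B, C, D, E} covers every attribute.
These are minimal and exhaustive — every other superkey contains one of them.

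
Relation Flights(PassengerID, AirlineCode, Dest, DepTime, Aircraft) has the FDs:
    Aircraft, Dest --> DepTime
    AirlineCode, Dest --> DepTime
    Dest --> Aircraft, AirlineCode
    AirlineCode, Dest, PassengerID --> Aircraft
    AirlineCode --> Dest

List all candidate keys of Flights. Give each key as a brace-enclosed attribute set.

{AirlineCode, PassengerID}, {Dest, PassengerID}

{PassengerID} never appears on the right of any FD, so every key must include it.
{AirlineCode, PassengerID} is a candidate key since {AirlineCode, PassengerID}⁺ = {Aircraft, AirlineCode, DepTime, Dest, PassengerID} covers every attribute.
{Dest, PassengerID} is a candidate key since {Dest, PassengerID}⁺ = {Aircraft, AirlineCode, DepTime, Dest, PassengerID} covers every attribute.
These are minimal and exhaustive — every other superkey contains one of them.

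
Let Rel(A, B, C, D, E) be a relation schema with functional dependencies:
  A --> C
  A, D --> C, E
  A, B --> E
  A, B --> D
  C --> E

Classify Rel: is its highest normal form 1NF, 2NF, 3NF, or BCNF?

Candidate key: {A, B}. Prime attributes: {A, B}.
For A --> C we have {A}⁺ = {A, C, E}; {A} is not a superkey, so BCNF fails.
A --> C has non-prime {C} on the right and a non-superkey on the left, so 3NF fails.
Since {A} ⊂ {A, B} and {A}⁺ ⊇ {C, E} with {C, E} non-prime, there is a partial dependency; 2NF fails.

1NF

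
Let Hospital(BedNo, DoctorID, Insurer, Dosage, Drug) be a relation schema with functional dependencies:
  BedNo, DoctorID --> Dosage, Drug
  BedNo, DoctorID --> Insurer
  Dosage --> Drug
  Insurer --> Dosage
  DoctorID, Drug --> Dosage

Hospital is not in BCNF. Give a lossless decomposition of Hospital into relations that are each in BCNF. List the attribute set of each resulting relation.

Candidate key of the original relation: {BedNo, DoctorID}.
Within {BedNo, DoctorID, Dosage, Drug, Insurer}: {Dosage}⁺ ∩ {BedNo, DoctorID, Dosage, Drug, Insurer} = {Dosage, Drug}, not the whole set, so Dosage --> Drug violates BCNF; decompose into {Dosage, Drug} and {BedNo, DoctorID, Dosage, Insurer}.
{Dosage, Drug} has no BCNF violation.
Within {BedNo, DoctorID, Dosage, Insurer}: {Insurer}⁺ ∩ {BedNo, DoctorID, Dosage, Insurer} = {Dosage, Insurer}, not the whole set, so Insurer --> Dosage violates BCNF; decompose into {Dosage, Insurer} and {BedNo, DoctorID, Insurer}.
{Dosage, Insurer} has no BCNF violation.
{BedNo, DoctorID, Insurer} has no BCNF violation.

{BedNo, DoctorID, Insurer}; {Dosage, Drug}; {Dosage, Insurer}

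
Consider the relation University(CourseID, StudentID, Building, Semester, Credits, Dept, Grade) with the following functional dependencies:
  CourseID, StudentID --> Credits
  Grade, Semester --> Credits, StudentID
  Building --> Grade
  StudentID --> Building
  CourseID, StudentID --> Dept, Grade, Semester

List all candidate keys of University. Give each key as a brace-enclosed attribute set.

{Building, CourseID, Semester}, {CourseID, Grade, Semester}, {CourseID, StudentID}

{CourseID} never appears on the right of any FD, so every key must include it.
Closure of {CourseID, StudentID} is {Building, CourseID, Credits, Dept, Grade, Semester, StudentID}, the whole schema; {CourseID, StudentID} is a candidate key.
Closure of {Building, CourseID, Semester} is {Building, CourseID, Credits, Dept, Grade, Semester, StudentID}, the whole schema; {Building, CourseID, Semester} is a candidate key.
Closure of {CourseID, Grade, Semester} is {Building, CourseID, Credits, Dept, Grade, Semester, StudentID}, the whole schema; {CourseID, Grade, Semester} is a candidate key.
These are minimal and exhaustive — every other superkey contains one of them.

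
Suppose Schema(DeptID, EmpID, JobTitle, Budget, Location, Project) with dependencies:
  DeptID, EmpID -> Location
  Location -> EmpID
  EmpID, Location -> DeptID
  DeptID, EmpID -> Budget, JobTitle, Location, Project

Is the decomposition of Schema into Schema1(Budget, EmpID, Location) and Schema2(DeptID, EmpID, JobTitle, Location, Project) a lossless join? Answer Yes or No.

The shared attributes are {EmpID, Location} and {EmpID, Location}⁺ = {Budget, DeptID, EmpID, JobTitle, Location, Project}.
This includes all of Schema1, so the common attributes are a superkey of Schema1 — the join is lossless.

Yes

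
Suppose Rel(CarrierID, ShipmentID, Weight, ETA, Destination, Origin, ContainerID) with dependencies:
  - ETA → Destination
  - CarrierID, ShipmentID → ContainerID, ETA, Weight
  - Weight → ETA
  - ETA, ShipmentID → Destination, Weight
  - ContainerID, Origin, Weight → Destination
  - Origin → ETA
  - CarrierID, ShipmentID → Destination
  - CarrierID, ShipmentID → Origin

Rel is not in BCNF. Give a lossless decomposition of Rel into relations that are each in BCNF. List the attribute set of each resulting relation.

{CarrierID, ContainerID, Origin, ShipmentID}; {Destination, ETA}; {ETA, Weight}; {Origin, ShipmentID, Weight}

Candidate key of the original relation: {CarrierID, ShipmentID}.
In {CarrierID, ContainerID, Destination, ETA, Origin, ShipmentID, Weight}, {ETA} is not a superkey ({ETA}⁺ restricted to this set is {Destination, ETA}), so split on ETA → Destination into {Destination, ETA} and {CarrierID, ContainerID, ETA, Origin, ShipmentID, Weight}.
{Destination, ETA} has no BCNF violation.
In {CarrierID, ContainerID, ETA, Origin, ShipmentID, Weight}, {Weight} is not a superkey ({Weight}⁺ restricted to this set is {ETA, Weight}), so split on Weight → ETA into {ETA, Weight} and {CarrierID, ContainerID, Origin, ShipmentID, Weight}.
{ETA, Weight} has no BCNF violation.
In {CarrierID, ContainerID, Origin, ShipmentID, Weight}, {Origin, ShipmentID} is not a superkey ({Origin, ShipmentID}⁺ restricted to this set is {Origin, ShipmentID, Weight}), so split on Origin, ShipmentID → Weight into {Origin, ShipmentID, Weight} and {CarrierID, ContainerID, Origin, ShipmentID}.
{Origin, ShipmentID, Weight} has no BCNF violation.
{CarrierID, ContainerID, Origin, ShipmentID} has no BCNF violation.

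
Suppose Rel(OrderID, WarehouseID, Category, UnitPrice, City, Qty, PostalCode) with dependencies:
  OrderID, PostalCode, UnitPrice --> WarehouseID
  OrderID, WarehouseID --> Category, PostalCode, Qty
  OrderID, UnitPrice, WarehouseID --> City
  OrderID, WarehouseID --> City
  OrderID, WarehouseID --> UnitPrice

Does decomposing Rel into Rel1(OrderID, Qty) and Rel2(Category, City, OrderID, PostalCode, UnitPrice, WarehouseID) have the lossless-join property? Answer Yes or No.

No

Rel1 ∩ Rel2 = {OrderID}; its closure under F is {OrderID}.
Neither Rel1 nor Rel2 is contained in that closure, so the decomposition is lossy.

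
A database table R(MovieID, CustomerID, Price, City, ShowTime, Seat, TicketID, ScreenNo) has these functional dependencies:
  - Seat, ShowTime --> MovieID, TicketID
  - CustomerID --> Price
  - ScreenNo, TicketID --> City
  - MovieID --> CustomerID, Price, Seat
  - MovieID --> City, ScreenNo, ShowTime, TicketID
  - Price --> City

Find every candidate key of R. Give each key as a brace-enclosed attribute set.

Closure of {MovieID} is {City, CustomerID, MovieID, Price, ScreenNo, Seat, ShowTime, TicketID}, the whole schema; {MovieID} is a candidate key.
Closure of {Seat, ShowTime} is {City, CustomerID, MovieID, Price, ScreenNo, Seat, ShowTime, TicketID}, the whole schema; {Seat, ShowTime} is a candidate key.
Any other superkey properly contains one of these, so there are no further candidate keys.

{MovieID}, {Seat, ShowTime}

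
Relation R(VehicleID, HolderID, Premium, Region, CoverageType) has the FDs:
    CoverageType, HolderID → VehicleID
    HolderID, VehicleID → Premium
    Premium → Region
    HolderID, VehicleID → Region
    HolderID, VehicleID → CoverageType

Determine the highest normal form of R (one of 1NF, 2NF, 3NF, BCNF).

2NF

Candidate keys: {CoverageType, HolderID}, {HolderID, VehicleID}. Prime attributes: {CoverageType, HolderID, VehicleID}.
For Premium → Region we have {Premium}⁺ = {Premium, Region}; {Premium} is not a superkey, so BCNF fails.
Premium → Region determines the non-prime attribute {Region} from a non-superkey — 3NF is violated.
No non-prime attribute depends on a proper subset of any candidate key, so 2NF holds.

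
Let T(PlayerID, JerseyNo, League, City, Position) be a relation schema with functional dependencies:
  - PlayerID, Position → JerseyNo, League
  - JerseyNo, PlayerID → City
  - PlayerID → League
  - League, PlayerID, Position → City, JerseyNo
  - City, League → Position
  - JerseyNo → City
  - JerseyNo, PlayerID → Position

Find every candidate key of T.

{PlayerID} never appears on the right of any FD, so every key must include it.
{City, PlayerID}⁺ = {City, JerseyNo, League, PlayerID, Position}, which is every attribute, so {City, PlayerID} is a candidate key.
{JerseyNo, PlayerID}⁺ = {City, JerseyNo, League, PlayerID, Position}, which is every attribute, so {JerseyNo, PlayerID} is a candidate key.
{PlayerID, Position}⁺ = {City, JerseyNo, League, PlayerID, Position}, which is every attribute, so {PlayerID, Position} is a candidate key.
Any other superkey properly contains one of these, so there are no further candidate keys.

{City, PlayerID}, {JerseyNo, PlayerID}, {PlayerID, Position}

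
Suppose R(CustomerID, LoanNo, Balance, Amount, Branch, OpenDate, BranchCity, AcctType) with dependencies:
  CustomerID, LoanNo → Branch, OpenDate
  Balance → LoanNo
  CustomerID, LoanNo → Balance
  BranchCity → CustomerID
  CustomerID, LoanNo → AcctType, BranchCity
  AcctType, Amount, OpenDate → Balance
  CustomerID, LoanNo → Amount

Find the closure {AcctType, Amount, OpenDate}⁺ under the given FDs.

{AcctType, Amount, Balance, LoanNo, OpenDate}

Start with {AcctType, Amount, OpenDate}.
AcctType, Amount, OpenDate → Balance applies; add {Balance} → now {AcctType, Amount, Balance, OpenDate}.
Balance → LoanNo applies; add {LoanNo} → now {AcctType, Amount, Balance, LoanNo, OpenDate}.
No further FD applies.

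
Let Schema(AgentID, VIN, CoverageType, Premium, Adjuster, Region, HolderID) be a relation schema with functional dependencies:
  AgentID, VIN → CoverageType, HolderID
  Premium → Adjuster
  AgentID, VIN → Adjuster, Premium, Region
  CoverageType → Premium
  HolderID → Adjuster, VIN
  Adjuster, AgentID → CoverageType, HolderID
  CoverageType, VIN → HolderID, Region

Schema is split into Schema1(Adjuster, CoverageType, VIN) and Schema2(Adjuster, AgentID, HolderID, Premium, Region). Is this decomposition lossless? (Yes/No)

The shared attributes are {Adjuster} and {Adjuster}⁺ = {Adjuster}.
The closure covers neither Schema1 nor Schema2 entirely; the join is not lossless.

No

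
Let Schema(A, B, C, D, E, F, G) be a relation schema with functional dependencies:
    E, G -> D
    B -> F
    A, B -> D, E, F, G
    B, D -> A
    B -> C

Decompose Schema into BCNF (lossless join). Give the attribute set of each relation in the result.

{A, B, E, G}; {B, C, F}; {D, E, G}

Candidate keys of the original relation: {A, B}, {B, D}, {B, E, G}.
{A, B, C, D, E, F, G}: {E, G} determines {D, E, G} here but is not a superkey — split on E, G -> D, giving {D, E, G} and {A, B, C, E, F, G}.
{D, E, G}: every determinant is a superkey — BCNF.
{A, B, C, E, F, G}: {B} determines {B, C, F} here but is not a superkey — split on B -> C, F, giving {B, C, F} and {A, B, E, G}.
{B, C, F}: every determinant is a superkey — BCNF.
{A, B, E, G}: every determinant is a superkey — BCNF.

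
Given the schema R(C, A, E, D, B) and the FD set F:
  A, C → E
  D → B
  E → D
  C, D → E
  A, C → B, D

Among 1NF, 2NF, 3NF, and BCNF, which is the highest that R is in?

Candidate key: {A, C}. Prime attributes: {A, C}.
D → B breaks BCNF: {D}⁺ = {B, D}, so {D} is not a superkey.
D → B determines the non-prime attribute {B} from a non-superkey — 3NF is violated.
No non-prime attribute depends on a proper subset of any candidate key, so 2NF holds.

2NF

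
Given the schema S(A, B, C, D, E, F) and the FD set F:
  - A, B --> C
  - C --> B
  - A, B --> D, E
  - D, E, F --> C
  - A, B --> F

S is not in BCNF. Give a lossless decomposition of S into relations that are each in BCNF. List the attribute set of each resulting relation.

{A, D, E, F}; {B, C}; {C, D, E, F}

Candidate keys of the original relation: {A, B}, {A, C}, {A, D, E, F}.
Within {A, B, C, D, E, F}: {C}⁺ ∩ {A, B, C, D, E, F} = {B, C}, not the whole set, so C --> B violates BCNF; decompose into {B, C} and {A, C, D, E, F}.
{B, C} has no BCNF violation.
Within {A, C, D, E, F}: {D, E, F}⁺ ∩ {A, C, D, E, F} = {C, D, E, F}, not the whole set, so D, E, F --> C violates BCNF; decompose into {C, D, E, F} and {A, D, E, F}.
{C, D, E, F} has no BCNF violation.
{A, D, E, F} has no BCNF violation.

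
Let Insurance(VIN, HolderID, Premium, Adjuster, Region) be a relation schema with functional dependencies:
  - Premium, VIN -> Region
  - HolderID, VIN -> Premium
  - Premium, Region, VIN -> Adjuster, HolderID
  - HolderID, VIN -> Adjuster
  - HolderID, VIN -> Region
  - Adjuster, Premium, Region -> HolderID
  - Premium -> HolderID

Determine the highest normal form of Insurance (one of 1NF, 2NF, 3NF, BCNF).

Candidate keys: {HolderID, VIN}, {Premium, VIN}. Prime attributes: {HolderID, Premium, VIN}.
For Adjuster, Premium, Region -> HolderID we have {Adjuster, Premium, Region}⁺ = {Adjuster, HolderID, Premium, Region}; {Adjuster, Premium, Region} is not a superkey, so BCNF fails.
Since {HolderID} ⊆ prime attributes and every other non-superkey FD also has a prime right side, the schema is in 3NF.

3NF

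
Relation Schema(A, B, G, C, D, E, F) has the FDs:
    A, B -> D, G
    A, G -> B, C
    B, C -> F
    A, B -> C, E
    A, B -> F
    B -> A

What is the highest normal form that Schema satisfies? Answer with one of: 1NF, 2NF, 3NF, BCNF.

Candidate keys: {A, G}, {B}. Prime attributes: {A, B, G}.
The left-hand side of every FD is a superkey, so BCNF is satisfied.

BCNF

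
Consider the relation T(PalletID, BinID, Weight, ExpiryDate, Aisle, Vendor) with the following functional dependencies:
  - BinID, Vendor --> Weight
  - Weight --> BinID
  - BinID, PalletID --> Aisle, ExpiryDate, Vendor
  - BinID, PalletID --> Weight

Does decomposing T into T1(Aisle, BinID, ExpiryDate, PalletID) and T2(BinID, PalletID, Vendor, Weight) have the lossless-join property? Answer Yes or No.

Yes

Common attributes: {BinID, PalletID}; their closure is {Aisle, BinID, ExpiryDate, PalletID, Vendor, Weight}.
Since T1 ⊆ {Aisle, BinID, ExpiryDate, PalletID, Vendor, Weight}, the intersection is a superkey of T1; the decomposition is lossless.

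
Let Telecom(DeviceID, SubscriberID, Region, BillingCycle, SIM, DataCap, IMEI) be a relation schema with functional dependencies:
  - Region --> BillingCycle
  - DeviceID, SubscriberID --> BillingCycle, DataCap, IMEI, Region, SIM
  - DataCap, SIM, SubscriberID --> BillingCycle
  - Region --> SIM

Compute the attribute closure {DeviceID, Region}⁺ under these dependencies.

{BillingCycle, DeviceID, Region, SIM}

Start with {DeviceID, Region}.
Region --> BillingCycle applies; add {BillingCycle} → now {BillingCycle, DeviceID, Region}.
Region --> SIM applies; add {SIM} → now {BillingCycle, DeviceID, Region, SIM}.
No further FD applies.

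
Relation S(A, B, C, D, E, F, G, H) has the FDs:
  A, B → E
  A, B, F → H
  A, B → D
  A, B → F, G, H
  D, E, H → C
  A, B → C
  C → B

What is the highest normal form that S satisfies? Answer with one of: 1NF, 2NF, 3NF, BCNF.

Candidate keys: {A, B}, {A, C}, {A, D, E, H}. Prime attributes: {A, B, C, D, E, H}.
D, E, H → C: {D, E, H}⁺ = {B, C, D, E, H}, which is not all of the attributes, so the left side is not a superkey — BCNF is violated.
Its right-hand attributes {C} are all prime, as are those of every other non-superkey FD — the relation is in 3NF.

3NF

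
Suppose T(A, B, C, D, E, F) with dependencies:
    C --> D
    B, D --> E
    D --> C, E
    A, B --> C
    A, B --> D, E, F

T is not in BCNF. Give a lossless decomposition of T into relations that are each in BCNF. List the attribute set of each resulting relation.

Candidate key of the original relation: {A, B}.
In {A, B, C, D, E, F}, {C} is not a superkey ({C}⁺ restricted to this set is {C, D, E}), so split on C --> D, E into {C, D, E} and {A, B, C, F}.
{C, D, E}: every determinant is a superkey — BCNF.
{A, B, C, F}: every determinant is a superkey — BCNF.

{A, B, C, F}; {C, D, E}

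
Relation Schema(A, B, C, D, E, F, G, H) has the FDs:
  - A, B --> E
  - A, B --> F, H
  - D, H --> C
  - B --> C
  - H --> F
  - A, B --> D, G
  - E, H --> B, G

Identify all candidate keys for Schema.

No FD produces {A}, so it must be in every candidate key.
{A, B} is a candidate key since {A, B}⁺ = {A, B, C, D, E, F, G, H} covers every attribute.
{A, E, H} is a candidate key since {A, E, H}⁺ = {A, B, C, D, E, F, G, H} covers every attribute.
No proper subset of any of these is a key, and no other minimal superkey exists.

{A, B}, {A, E, H}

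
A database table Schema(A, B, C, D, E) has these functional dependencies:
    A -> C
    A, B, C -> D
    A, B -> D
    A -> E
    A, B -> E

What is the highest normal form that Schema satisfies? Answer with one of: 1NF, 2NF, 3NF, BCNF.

1NF

Candidate key: {A, B}. Prime attributes: {A, B}.
For A -> C we have {A}⁺ = {A, C, E}; {A} is not a superkey, so BCNF fails.
Because {C} is non-prime and the left side of A -> C is not a superkey, the relation is not in 3NF.
Since {A} ⊂ {A, B} and {A}⁺ ⊇ {C, E} with {C, E} non-prime, there is a partial dependency; 2NF fails.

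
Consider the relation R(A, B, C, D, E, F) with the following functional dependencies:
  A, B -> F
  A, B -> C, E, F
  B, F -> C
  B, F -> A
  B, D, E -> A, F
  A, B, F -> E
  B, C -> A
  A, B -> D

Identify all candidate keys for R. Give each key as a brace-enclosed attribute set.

{A, B}, {B, C}, {B, D, E}, {B, F}

No FD produces {B}, so it must be in every candidate key.
Closure of {A, B} is {A, B, C, D, E, F}, the whole schema; {A, B} is a candidate key.
Closure of {B, C} is {A, B, C, D, E, F}, the whole schema; {B, C} is a candidate key.
Closure of {B, F} is {A, B, C, D, E, F}, the whole schema; {B, F} is a candidate key.
Closure of {B, D, E} is {A, B, C, D, E, F}, the whole schema; {B, D, E} is a candidate key.
Any other superkey properly contains one of these, so there are no further candidate keys.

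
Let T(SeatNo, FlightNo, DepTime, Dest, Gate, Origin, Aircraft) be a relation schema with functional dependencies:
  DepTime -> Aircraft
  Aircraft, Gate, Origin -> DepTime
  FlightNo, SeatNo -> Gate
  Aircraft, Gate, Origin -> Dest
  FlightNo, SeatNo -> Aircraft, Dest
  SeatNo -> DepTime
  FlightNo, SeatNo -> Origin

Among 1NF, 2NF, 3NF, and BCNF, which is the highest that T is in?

Candidate key: {FlightNo, SeatNo}. Prime attributes: {FlightNo, SeatNo}.
DepTime -> Aircraft: {DepTime}⁺ = {Aircraft, DepTime}, which is not all of the attributes, so the left side is not a superkey — BCNF is violated.
Because {Aircraft} is non-prime and the left side of DepTime -> Aircraft is not a superkey, the relation is not in 3NF.
The proper key subset {SeatNo} of {FlightNo, SeatNo} determines non-prime {Aircraft, DepTime}, so the relation is not even in 2NF.

1NF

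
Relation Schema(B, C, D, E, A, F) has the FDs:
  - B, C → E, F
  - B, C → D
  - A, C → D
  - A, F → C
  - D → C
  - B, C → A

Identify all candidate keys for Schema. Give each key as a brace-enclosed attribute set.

Attributes never on any right-hand side: {B} — every candidate key must contain it.
{B, C}⁺ = {A, B, C, D, E, F}, which is every attribute, so {B, C} is a candidate key.
{B, D}⁺ = {A, B, C, D, E, F}, which is every attribute, so {B, D} is a candidate key.
{A, B, F}⁺ = {A, B, C, D, E, F}, which is every attribute, so {A, B, F} is a candidate key.
Any other superkey properly contains one of these, so there are no further candidate keys.

{A, B, F}, {B, C}, {B, D}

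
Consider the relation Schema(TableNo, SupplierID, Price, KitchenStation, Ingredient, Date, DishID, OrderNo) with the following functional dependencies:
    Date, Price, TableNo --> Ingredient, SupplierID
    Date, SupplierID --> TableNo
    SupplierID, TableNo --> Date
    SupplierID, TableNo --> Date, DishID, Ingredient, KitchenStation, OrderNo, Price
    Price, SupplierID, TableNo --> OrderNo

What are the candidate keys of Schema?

{Date, Price, TableNo}, {Date, SupplierID}, {SupplierID, TableNo}

{Date, SupplierID}⁺ = {Date, DishID, Ingredient, KitchenStation, OrderNo, Price, SupplierID, TableNo} — all of the relation — so {Date, SupplierID} is a candidate key.
{SupplierID, TableNo}⁺ = {Date, DishID, Ingredient, KitchenStation, OrderNo, Price, SupplierID, TableNo} — all of the relation — so {SupplierID, TableNo} is a candidate key.
{Date, Price, TableNo}⁺ = {Date, DishID, Ingredient, KitchenStation, OrderNo, Price, SupplierID, TableNo} — all of the relation — so {Date, Price, TableNo} is a candidate key.
No proper subset of any of these is a key, and no other minimal superkey exists.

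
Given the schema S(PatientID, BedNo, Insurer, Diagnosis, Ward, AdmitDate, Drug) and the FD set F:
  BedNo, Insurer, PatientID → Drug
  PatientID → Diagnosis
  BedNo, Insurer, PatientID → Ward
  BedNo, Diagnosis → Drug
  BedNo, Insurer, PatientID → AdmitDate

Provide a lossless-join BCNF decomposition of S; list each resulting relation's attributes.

{AdmitDate, BedNo, Insurer, PatientID, Ward}; {BedNo, Drug, PatientID}; {Diagnosis, PatientID}

Candidate key of the original relation: {BedNo, Insurer, PatientID}.
In {AdmitDate, BedNo, Diagnosis, Drug, Insurer, PatientID, Ward}, {PatientID} is not a superkey ({PatientID}⁺ restricted to this set is {Diagnosis, PatientID}), so split on PatientID → Diagnosis into {Diagnosis, PatientID} and {AdmitDate, BedNo, Drug, Insurer, PatientID, Ward}.
{Diagnosis, PatientID} has no BCNF violation.
In {AdmitDate, BedNo, Drug, Insurer, PatientID, Ward}, {BedNo, PatientID} is not a superkey ({BedNo, PatientID}⁺ restricted to this set is {BedNo, Drug, PatientID}), so split on BedNo, PatientID → Drug into {BedNo, Drug, PatientID} and {AdmitDate, BedNo, Insurer, PatientID, Ward}.
{BedNo, Drug, PatientID} has no BCNF violation.
{AdmitDate, BedNo, Insurer, PatientID, Ward} has no BCNF violation.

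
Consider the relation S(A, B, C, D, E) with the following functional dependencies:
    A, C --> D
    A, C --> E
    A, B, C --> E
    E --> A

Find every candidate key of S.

No FD produces {B, C}, so they must be in every candidate key.
{A, B, C} is a candidate key since {A, B, C}⁺ = {A, B, C, D, E} covers every attribute.
{B, C, E} is a candidate key since {B, C, E}⁺ = {A, B, C, D, E} covers every attribute.
No proper subset of any of these is a key, and no other minimal superkey exists.

{A, B, C}, {B, C, E}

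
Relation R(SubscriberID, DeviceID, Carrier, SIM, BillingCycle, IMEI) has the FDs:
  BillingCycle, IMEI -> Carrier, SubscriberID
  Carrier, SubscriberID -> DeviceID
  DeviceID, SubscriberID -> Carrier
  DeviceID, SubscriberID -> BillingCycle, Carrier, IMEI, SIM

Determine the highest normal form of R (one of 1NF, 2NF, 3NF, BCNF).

Candidate keys: {BillingCycle, IMEI}, {Carrier, SubscriberID}, {DeviceID, SubscriberID}. Prime attributes: {BillingCycle, Carrier, DeviceID, IMEI, SubscriberID}.
Every FD has a superkey on the left, so the relation is in BCNF.

BCNF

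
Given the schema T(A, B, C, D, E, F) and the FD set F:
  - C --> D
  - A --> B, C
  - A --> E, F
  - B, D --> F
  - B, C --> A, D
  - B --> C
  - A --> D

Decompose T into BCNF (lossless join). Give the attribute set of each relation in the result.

Candidate keys of the original relation: {A}, {B}.
Within {A, B, C, D, E, F}: {C}⁺ ∩ {A, B, C, D, E, F} = {C, D}, not the whole set, so C --> D violates BCNF; decompose into {C, D} and {A, B, C, E, F}.
{C, D} is in BCNF.
{A, B, C, E, F} is in BCNF.

{A, B, C, E, F}; {C, D}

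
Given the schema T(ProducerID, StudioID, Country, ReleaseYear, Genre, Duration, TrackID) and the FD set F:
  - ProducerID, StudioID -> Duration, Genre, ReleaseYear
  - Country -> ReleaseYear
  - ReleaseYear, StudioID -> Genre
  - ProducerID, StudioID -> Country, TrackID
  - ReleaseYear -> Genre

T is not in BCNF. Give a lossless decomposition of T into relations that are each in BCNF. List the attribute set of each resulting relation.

Candidate key of the original relation: {ProducerID, StudioID}.
{Country, Duration, Genre, ProducerID, ReleaseYear, StudioID, TrackID}: {Country} determines {Country, Genre, ReleaseYear} here but is not a superkey — split on Country -> Genre, ReleaseYear, giving {Country, Genre, ReleaseYear} and {Country, Duration, ProducerID, StudioID, TrackID}.
{Country, Genre, ReleaseYear}: {ReleaseYear} determines {Genre, ReleaseYear} here but is not a superkey — split on ReleaseYear -> Genre, giving {Genre, ReleaseYear} and {Country, ReleaseYear}.
{Genre, ReleaseYear}: every determinant is a superkey — BCNF.
{Country, ReleaseYear}: every determinant is a superkey — BCNF.
{Country, Duration, ProducerID, StudioID, TrackID}: every determinant is a superkey — BCNF.

{Country, Duration, ProducerID, StudioID, TrackID}; {Country, ReleaseYear}; {Genre, ReleaseYear}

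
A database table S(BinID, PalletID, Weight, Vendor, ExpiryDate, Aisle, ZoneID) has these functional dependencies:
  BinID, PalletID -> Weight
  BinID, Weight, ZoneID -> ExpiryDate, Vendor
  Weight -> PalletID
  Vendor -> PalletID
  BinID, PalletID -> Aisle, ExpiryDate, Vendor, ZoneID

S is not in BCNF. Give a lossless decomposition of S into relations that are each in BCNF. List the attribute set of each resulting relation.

Candidate keys of the original relation: {BinID, PalletID}, {BinID, Vendor}, {BinID, Weight}.
Within {Aisle, BinID, ExpiryDate, PalletID, Vendor, Weight, ZoneID}: {Weight}⁺ ∩ {Aisle, BinID, ExpiryDate, PalletID, Vendor, Weight, ZoneID} = {PalletID, Weight}, not the whole set, so Weight -> PalletID violates BCNF; decompose into {PalletID, Weight} and {Aisle, BinID, ExpiryDate, Vendor, Weight, ZoneID}.
{PalletID, Weight} is in BCNF.
{Aisle, BinID, ExpiryDate, Vendor, Weight, ZoneID} is in BCNF.

{Aisle, BinID, ExpiryDate, Vendor, Weight, ZoneID}; {PalletID, Weight}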